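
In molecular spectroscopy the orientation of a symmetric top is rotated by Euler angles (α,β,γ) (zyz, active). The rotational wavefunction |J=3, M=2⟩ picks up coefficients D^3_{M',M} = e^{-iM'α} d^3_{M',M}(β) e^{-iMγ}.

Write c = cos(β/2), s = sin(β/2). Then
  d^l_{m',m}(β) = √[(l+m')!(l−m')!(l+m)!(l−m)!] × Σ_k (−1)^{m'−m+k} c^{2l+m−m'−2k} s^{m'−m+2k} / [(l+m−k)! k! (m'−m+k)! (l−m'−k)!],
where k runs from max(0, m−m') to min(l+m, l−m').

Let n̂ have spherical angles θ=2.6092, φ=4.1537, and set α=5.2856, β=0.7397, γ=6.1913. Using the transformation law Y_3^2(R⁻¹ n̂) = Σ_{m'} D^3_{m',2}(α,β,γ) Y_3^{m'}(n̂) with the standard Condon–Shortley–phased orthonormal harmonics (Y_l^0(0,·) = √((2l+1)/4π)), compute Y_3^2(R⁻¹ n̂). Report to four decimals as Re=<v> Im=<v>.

Need the full column D^3_{m',2} for m'=−3..3 at α=5.2856, β=0.7397, γ=6.1913.
cos(β/2)=0.932382, sin(β/2)=0.361476
d^3_{-3,2}: single k=5 term ⇒ +0.014095;  D = -0.013322-0.004602i
d^3_{-2,2}: k∈[4..5] ⇒ +0.074212 -0.002231 = +0.071981;  D = -0.017152-0.069908i
d^3_{-1,2}: k∈[3..4] ⇒ +0.242130 -0.018197 = +0.223933;  D = +0.153782-0.162780i
d^3_{0,2}: k∈[2..3] ⇒ +0.540870 -0.081295 = +0.459575;  D = +0.451837+0.083982i
d^3_{1,2}: k∈[1..2] ⇒ +0.805466 -0.242130 = +0.563337;  D = +0.213882+0.521155i
d^3_{2,2}: k∈[0..1] ⇒ +0.656995 -0.493745 = +0.163250;  D = -0.093272+0.133981i
d^3_{3,2}: single k=0 term ⇒ -0.623912;  D = +0.623531+0.021791i
Y_3^{m'}(θ=2.6092,φ=4.1537) and Σ D·Y over m':
  (-0.0133-0.0046i)·(+0.0543+0.0057i)  (-0.0172-0.0699i)·(+0.0994+0.2039i)  (+0.1538-0.1628i)·(-0.2358+0.3772i)  (+0.4518+0.0840i)·(-0.2288+0.0000i)  (+0.2139+0.5212i)·(+0.2358+0.3772i)  (-0.0933+0.1340i)·(+0.0994-0.2039i)  (+0.6235+0.0218i)·(-0.0543+0.0057i)
Y_3^2(R⁻¹ n̂) = -0.228456+0.304699i

Re=-0.2285 Im=0.3047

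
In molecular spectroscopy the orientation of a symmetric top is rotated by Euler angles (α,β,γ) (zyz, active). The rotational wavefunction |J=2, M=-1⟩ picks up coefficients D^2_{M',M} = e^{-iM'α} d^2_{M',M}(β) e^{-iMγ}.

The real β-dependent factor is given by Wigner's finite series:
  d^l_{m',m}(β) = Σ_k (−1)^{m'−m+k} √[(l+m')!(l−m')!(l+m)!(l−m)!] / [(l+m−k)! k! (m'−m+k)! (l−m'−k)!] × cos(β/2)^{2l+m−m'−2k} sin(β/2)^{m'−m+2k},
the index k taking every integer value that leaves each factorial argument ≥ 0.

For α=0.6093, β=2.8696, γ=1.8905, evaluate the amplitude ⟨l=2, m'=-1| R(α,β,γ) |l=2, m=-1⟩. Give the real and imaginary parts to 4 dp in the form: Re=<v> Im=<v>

Re=0.0431 Im=-0.0322

Split into d^2_{-1,-1}(β=2.8696) × two z-phases.
With c≡cos(β/2)=0.135578 and s≡sin(β/2)=0.990767, N=[1·6·1·6]^{1/2}=6.000000
The bounds max(0,m−m')=0 and min(l+m,l−m')=1 give 2 terms
  k=0: (−1)^0·6.0000/(6)·0.1356^4·0.9908^0 = +0.000338
  k=1: (−1)^1·6.0000/(2)·0.1356^2·0.9908^2 = -0.054130
d^2_{-1,-1}(2.8696) = +0.000338 -0.054130 = -0.053792
Attach z-rotation phases: D = e^{-i(-1)(0.6093)}·(-0.053792)·e^{-i(-1)(1.8905)} = +0.043089-0.032202i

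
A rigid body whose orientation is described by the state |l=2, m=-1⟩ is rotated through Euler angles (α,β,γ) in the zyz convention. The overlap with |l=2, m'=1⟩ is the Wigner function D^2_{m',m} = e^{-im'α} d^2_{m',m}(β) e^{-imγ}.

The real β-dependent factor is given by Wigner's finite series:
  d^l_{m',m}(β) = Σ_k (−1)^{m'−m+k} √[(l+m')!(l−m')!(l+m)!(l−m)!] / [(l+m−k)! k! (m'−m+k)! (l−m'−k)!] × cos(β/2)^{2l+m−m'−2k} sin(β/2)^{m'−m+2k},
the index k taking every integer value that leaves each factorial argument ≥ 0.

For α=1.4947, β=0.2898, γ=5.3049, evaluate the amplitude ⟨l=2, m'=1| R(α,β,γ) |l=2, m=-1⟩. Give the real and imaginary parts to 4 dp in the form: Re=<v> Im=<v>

D^2_{1,-1}(1.4947,0.2898,5.3049) = e^{-i·1·1.4947}·d^2_{1,-1}(0.2898)·e^{-i·-1·5.3049}. Compute d first:
Half-angle: c=0.989520, s=0.144393. N=√(6·1·1·6)=6.000000
k∈{0,1} keeps every argument non-negative
  k=0: (−1)^2·6.0000/(2)·0.9895^2·0.1444^2 = +0.061244
  k=1: (−1)^3·6.0000/(6)·0.9895^0·0.1444^4 = -0.000435
d^2_{1,-1}(0.2898) = +0.061244 -0.000435 = +0.060810
Phases: e^{-i·(1)·1.4947}=+0.076023-0.997106i, e^{-i·(-1)·5.3049}=+0.558446-0.829541i ⇒ D=-0.047716-0.037696i

Re=-0.0477 Im=-0.0377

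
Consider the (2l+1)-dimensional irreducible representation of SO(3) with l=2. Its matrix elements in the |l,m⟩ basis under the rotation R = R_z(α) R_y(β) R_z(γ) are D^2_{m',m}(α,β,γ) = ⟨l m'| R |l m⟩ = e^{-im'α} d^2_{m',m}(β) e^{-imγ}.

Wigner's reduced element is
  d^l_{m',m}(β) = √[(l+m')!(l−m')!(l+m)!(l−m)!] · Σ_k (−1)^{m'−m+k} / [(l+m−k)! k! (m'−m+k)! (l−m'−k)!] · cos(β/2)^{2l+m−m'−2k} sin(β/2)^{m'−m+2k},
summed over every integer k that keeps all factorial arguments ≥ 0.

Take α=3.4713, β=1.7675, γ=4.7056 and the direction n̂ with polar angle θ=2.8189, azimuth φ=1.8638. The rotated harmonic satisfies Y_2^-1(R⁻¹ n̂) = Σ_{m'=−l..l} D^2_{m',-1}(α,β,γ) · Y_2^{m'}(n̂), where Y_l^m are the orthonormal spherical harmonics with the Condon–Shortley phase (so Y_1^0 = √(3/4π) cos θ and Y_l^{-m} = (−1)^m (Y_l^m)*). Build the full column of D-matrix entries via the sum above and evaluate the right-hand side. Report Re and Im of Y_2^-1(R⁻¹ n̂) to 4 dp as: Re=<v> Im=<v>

Need the full column D^2_{m',-1} for m'=−2..2 at α=3.4713, β=1.7675, γ=4.7056.
cos(β/2)=0.634256, sin(β/2)=0.773123
d^2_{-2,-1}: single k=1 term ⇒ +0.394524;  D = +0.239584-0.313446i
d^2_{-1,-1}: k∈[0..1] ⇒ +0.161830 -0.721353 = -0.559523;  D = +0.177556-0.530603i
d^2_{0,-1}: k∈[0..1] ⇒ -0.483191 +0.717936 = +0.234745;  D = -0.001594-0.234740i
d^2_{1,-1}: k∈[0..1] ⇒ +0.721353 -0.357268 = +0.364085;  D = +0.120214+0.343666i
d^2_{2,-1}: single k=0 term ⇒ -0.586192;  D = +0.362270+0.460849i
Y_2^{m'}(θ=2.8189,φ=1.8638) and Σ D·Y over m':
  (+0.2396-0.3134i)·(-0.0324+0.0215i)  (+0.1776-0.5306i)·(+0.0671+0.2224i)  (-0.0016-0.2347i)·(+0.5356+0.0000i)  (+0.1202+0.3437i)·(-0.0671+0.2224i)  (+0.3623+0.4608i)·(-0.0324-0.0215i)
Y_2^-1(R⁻¹ n̂) = +0.041733-0.125574i

Re=0.0417 Im=-0.1256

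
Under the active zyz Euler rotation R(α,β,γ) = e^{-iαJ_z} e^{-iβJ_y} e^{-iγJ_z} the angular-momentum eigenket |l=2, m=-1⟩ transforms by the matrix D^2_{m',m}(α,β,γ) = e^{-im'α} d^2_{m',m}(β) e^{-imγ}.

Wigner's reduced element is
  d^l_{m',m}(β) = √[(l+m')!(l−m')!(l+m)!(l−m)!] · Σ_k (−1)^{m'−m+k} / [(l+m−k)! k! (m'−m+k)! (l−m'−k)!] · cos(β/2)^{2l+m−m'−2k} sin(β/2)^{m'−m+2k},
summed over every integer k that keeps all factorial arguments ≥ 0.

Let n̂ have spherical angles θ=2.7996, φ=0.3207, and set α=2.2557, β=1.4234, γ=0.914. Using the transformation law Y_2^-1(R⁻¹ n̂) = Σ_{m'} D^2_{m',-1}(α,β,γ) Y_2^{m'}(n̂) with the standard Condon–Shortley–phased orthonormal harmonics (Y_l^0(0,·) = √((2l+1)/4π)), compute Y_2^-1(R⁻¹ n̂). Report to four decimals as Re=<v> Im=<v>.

Need the full column D^2_{m',-1} for m'=−2..2 at α=2.2557, β=1.4234, γ=0.914.
cos(β/2)=0.757253, sin(β/2)=0.653122
d^2_{-2,-1}: single k=1 term ⇒ +0.567214;  D = +0.371023-0.429038i
d^2_{-1,-1}: k∈[0..1] ⇒ +0.328824 -0.733823 = -0.405000;  D = +0.404840+0.011382i
d^2_{0,-1}: k∈[0..1] ⇒ -0.694692 +0.516773 = -0.177920;  D = -0.108635-0.140904i
d^2_{1,-1}: k∈[0..1] ⇒ +0.733823 -0.181961 = +0.551863;  D = +0.125327-0.537444i
d^2_{2,-1}: single k=0 term ⇒ -0.421943;  D = +0.378865-0.185734i
Y_2^{m'}(θ=2.7996,φ=0.3207) and Σ D·Y over m':
  (+0.3710-0.4290i)·(+0.0348-0.0260i)  (+0.4048+0.0114i)·(-0.2316+0.0769i)  (-0.1086-0.1409i)·(+0.5244+0.0000i)  (+0.1253-0.5374i)·(+0.2316+0.0769i)  (+0.3789-0.1857i)·(+0.0348+0.0260i)
Y_2^-1(R⁻¹ n̂) = -0.061454-0.181418i

Re=-0.0615 Im=-0.1814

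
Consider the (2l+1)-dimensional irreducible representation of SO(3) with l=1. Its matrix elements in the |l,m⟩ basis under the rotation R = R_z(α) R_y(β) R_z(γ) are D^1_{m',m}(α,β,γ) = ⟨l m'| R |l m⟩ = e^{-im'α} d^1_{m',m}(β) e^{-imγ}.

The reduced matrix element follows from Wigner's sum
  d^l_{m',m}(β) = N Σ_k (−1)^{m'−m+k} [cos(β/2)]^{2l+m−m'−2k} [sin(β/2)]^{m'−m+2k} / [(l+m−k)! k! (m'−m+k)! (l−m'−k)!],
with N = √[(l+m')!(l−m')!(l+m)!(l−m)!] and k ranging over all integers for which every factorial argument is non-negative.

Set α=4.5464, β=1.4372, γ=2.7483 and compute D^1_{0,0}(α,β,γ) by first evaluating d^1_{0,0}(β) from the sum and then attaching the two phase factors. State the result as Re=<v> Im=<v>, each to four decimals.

Re=0.1332 Im=0.0000

First d^1_{0,0}(β=1.4372), then the phase factors e^{-i(0)α} and e^{-i(0)γ}:
With c≡cos(β/2)=0.752728 and s≡sin(β/2)=0.658331, N=[1·1·1·1]^{1/2}=1.000000
k∈{0,1} keeps every argument non-negative
  k=0: (−1)^0·1.0000/(1)·0.7527^2·0.6583^0 = +0.566600
  k=1: (−1)^1·1.0000/(1)·0.7527^0·0.6583^2 = -0.433400
d^1_{0,0}(1.4372) = +0.566600 -0.433400 = +0.133199
D = (+1.000000+0.000000i)·(+0.133199)·(+1.000000+0.000000i) = +0.133199+0.000000i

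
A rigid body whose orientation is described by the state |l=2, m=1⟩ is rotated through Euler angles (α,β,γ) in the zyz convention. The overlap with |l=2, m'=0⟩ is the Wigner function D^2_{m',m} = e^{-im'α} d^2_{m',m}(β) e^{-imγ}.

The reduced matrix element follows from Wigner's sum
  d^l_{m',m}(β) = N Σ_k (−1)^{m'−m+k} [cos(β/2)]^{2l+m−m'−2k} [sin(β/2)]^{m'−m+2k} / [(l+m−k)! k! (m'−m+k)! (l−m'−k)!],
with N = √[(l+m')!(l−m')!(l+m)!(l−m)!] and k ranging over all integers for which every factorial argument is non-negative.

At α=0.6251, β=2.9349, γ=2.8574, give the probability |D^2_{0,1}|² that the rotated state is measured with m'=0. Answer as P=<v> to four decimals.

First d^2_{0,1}(β=2.9349), then the phase factors e^{-i(0)α} and e^{-i(1)γ}:
With c≡cos(β/2)=0.103162 and s≡sin(β/2)=0.994665, N=[2·2·6·1]^{1/2}=4.898979
The bounds max(0,m−m')=1 and min(l+m,l−m')=2 give 2 terms
  k=1: (−1)^0·4.8990/(2)·0.1032^3·0.9947^1 = +0.002675
  k=2: (−1)^1·4.8990/(2)·0.1032^1·0.9947^3 = -0.248672
d^2_{0,1}(2.9349) = +0.002675 -0.248672 = -0.245997
|D^2_{0,1}|² = |d^2_{0,1}(β)|² = (-0.245997)² = 0.060515 (the z-rotation phases have unit modulus)

P=0.0605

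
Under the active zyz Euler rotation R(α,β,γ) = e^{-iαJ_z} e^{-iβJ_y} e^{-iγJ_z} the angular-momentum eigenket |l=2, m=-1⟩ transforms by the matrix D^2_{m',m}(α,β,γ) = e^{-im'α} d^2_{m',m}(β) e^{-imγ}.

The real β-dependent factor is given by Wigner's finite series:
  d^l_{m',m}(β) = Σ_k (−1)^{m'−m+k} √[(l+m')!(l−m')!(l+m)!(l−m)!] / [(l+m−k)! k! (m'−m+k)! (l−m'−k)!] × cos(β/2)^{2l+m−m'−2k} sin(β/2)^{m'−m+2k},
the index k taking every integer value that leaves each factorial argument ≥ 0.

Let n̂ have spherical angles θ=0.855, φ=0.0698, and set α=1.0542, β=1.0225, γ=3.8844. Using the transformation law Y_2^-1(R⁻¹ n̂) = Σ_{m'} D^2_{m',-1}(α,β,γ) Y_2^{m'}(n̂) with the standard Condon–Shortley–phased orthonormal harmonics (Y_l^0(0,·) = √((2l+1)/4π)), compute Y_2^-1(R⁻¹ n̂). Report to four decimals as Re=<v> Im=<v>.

Re=0.3654 Im=-0.1248

Need the full column D^2_{m',-1} for m'=−2..2 at α=1.0542, β=1.0225, γ=3.8844.
cos(β/2)=0.872134, sin(β/2)=0.489268
d^2_{-2,-1}: single k=1 term ⇒ +0.649121;  D = +0.621945-0.185857i
d^2_{-1,-1}: k∈[0..1] ⇒ +0.578538 -0.546236 = +0.032302;  D = +0.007245-0.031479i
d^2_{0,-1}: k∈[0..1] ⇒ -0.795008 +0.250206 = -0.544801;  D = +0.401286+0.368481i
d^2_{1,-1}: k∈[0..1] ⇒ +0.546236 -0.057304 = +0.488932;  D = -0.465418+0.149801i
d^2_{2,-1}: single k=0 term ⇒ -0.204293;  D = +0.041628-0.200007i
Y_2^{m'}(θ=0.855,φ=0.0698) and Σ D·Y over m':
  (+0.6219-0.1859i)·(+0.2178-0.0306i)  (+0.0072-0.0315i)·(+0.3816-0.0267i)  (+0.4013+0.3685i)·(+0.0921+0.0000i)  (-0.4654+0.1498i)·(-0.3816-0.0267i)  (+0.0416-0.2000i)·(+0.2178+0.0306i)
Y_2^-1(R⁻¹ n̂) = +0.365424-0.124834i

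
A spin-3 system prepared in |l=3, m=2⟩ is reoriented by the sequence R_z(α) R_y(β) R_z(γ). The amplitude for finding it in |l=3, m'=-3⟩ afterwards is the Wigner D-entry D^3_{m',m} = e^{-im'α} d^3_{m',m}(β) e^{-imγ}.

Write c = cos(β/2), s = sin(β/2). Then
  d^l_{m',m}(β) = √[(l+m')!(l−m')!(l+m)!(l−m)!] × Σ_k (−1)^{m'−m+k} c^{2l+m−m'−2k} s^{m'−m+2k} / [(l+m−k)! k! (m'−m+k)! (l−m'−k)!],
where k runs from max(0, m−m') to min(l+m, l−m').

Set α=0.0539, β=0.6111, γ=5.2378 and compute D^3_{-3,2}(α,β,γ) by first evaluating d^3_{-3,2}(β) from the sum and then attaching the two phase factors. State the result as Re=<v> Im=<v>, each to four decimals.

First d^3_{-3,2}(β=0.6111), then the phase factors e^{-i(-3)α} and e^{-i(2)γ}:
With c≡cos(β/2)=0.953682 and s≡sin(β/2)=0.300818, N=[1·720·120·1]^{1/2}=293.938769
Admissible k: 5..5 (factorial args all ≥0)
  k=5: (−1)^0·293.9388/(120)·0.9537^1·0.3008^5 = +0.005754
d^3_{-3,2}(0.6111) = +0.005754
Phases: e^{-i·(-3)·0.0539}=+0.986955+0.160996i, e^{-i·(2)·5.2378}=-0.496858+0.867832i ⇒ D=-0.003626+0.004468i

Re=-0.0036 Im=0.0045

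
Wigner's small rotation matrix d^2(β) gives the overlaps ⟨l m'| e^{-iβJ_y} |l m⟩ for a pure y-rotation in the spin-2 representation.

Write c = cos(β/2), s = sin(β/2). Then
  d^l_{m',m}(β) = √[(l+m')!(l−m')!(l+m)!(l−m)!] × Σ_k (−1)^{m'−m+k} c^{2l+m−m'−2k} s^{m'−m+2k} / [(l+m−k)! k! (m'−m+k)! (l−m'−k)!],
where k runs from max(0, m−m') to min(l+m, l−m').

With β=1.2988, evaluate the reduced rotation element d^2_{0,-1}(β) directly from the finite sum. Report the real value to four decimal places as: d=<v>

d^2_{0,-1}(β=1.2988) via Wigner's sum:
With c≡cos(β/2)=0.796447 and s≡sin(β/2)=0.604709, N=[2·2·1·6]^{1/2}=4.898979
k: max(0,(-1)−(0))=0 … min(2+(-1),2−(0))=1
  k=0: (−1)^1·4.8990/(2)·0.7964^3·0.6047^1 = -0.748328
  k=1: (−1)^2·4.8990/(2)·0.7964^1·0.6047^3 = +0.431391
d^2_{0,-1}(1.2988) = -0.748328 +0.431391 = -0.316937

d=-0.3169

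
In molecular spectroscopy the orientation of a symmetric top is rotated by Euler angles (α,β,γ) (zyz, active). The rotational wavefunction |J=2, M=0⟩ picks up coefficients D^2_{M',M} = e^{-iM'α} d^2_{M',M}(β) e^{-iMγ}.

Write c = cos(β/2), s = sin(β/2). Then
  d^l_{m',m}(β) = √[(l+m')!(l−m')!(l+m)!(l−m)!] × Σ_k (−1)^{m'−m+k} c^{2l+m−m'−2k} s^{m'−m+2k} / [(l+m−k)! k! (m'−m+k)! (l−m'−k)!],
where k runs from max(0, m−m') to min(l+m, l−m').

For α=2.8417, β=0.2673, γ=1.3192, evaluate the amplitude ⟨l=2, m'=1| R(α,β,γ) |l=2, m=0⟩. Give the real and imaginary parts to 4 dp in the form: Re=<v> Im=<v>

Re=0.2981 Im=0.0922

First d^2_{1,0}(β=0.2673), then the phase factors e^{-i(1)α} and e^{-i(0)γ}:
With c≡cos(β/2)=0.991082 and s≡sin(β/2)=0.133252, N=[6·1·2·2]^{1/2}=4.898979
k: max(0,(0)−(1))=0 … min(2+(0),2−(1))=1
  k=0: (−1)^1·4.8990/(2)·0.9911^3·0.1333^1 = -0.317746
  k=1: (−1)^2·4.8990/(2)·0.9911^1·0.1333^3 = +0.005744
d^2_{1,0}(0.2673) = -0.317746 +0.005744 = -0.312002
Phases: e^{-i·(1)·2.8417}=-0.955368-0.295418i, e^{-i·(0)·1.3192}=+1.000000+0.000000i ⇒ D=+0.298077+0.092171i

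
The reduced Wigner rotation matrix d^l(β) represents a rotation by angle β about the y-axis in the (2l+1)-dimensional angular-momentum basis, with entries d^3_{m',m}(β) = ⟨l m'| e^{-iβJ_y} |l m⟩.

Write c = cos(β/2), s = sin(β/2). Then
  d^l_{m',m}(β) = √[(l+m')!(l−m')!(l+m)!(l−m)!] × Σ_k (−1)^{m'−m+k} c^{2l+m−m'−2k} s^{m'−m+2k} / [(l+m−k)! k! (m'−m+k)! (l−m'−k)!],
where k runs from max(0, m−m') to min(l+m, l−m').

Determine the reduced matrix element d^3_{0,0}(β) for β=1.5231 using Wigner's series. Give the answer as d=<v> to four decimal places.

d=-0.0712

d^3_{0,0}(β=1.5231) via Wigner's sum:
With c≡cos(β/2)=0.723767 and s≡sin(β/2)=0.690044, N=[6·6·6·6]^{1/2}=36.000000
k: max(0,(0)−(0))=0 … min(3+(0),3−(0))=3
  k=0: (−1)^0·36.0000/(36)·0.7238^6·0.6900^0 = +0.143745
  k=1: (−1)^1·36.0000/(4)·0.7238^4·0.6900^2 = -1.175959
  k=2: (−1)^2·36.0000/(4)·0.7238^2·0.6900^4 = +1.068927
  k=3: (−1)^3·36.0000/(36)·0.7238^0·0.6900^6 = -0.107960
d^3_{0,0}(1.5231) = +0.143745 -1.175959 +1.068927 -0.107960 = -0.071246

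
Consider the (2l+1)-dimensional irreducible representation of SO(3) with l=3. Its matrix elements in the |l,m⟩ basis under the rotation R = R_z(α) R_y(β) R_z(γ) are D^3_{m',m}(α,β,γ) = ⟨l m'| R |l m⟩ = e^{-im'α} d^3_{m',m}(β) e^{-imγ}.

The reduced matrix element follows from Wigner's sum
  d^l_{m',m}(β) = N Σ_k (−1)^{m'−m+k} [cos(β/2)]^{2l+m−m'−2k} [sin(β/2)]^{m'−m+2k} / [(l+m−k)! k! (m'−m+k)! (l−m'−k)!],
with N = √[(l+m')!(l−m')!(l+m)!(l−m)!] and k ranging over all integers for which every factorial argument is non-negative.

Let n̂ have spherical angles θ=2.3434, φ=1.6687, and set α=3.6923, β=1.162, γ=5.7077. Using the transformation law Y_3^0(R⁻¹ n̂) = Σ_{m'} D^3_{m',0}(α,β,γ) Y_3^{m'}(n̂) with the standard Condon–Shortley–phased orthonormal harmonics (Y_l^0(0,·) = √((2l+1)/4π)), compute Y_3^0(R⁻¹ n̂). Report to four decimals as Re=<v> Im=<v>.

Re=0.2960 Im=0.0000

Need the full column D^3_{m',0} for m'=−3..3 at α=3.6923, β=1.162, γ=5.7077.
cos(β/2)=0.835914, sin(β/2)=0.548860
d^3_{-3,0}: single k=3 term ⇒ +0.431902;  D = +0.035086-0.430474i
d^3_{-2,0}: k∈[2..3] ⇒ +0.805621 -0.347321 = +0.458300;  D = +0.207305+0.408734i
d^3_{-1,0}: k∈[1..3] ⇒ +0.775998 -1.003649 +0.144232 = -0.083419;  D = +0.071086+0.043652i
d^3_{0,0}: k∈[0..3] ⇒ +0.341170 -1.323770 +0.570706 -0.027338 = -0.439233;  D = -0.439233+0.000000i
d^3_{1,0}: k∈[0..2] ⇒ -0.775998 +1.003649 -0.144232 = +0.083419;  D = -0.071086+0.043652i
d^3_{2,0}: k∈[0..1] ⇒ +0.805621 -0.347321 = +0.458300;  D = +0.207305-0.408734i
d^3_{3,0}: single k=0 term ⇒ -0.431902;  D = -0.035086-0.430474i
Y_3^{m'}(θ=2.3434,φ=1.6687) and Σ D·Y over m':
  (+0.0351-0.4305i)·(+0.0444+0.1466i)  (+0.2073+0.4087i)·(+0.3588-0.0712i)  (+0.0711+0.0437i)·(-0.0325-0.3307i)  (-0.4392+0.0000i)·(+0.1469+0.0000i)  (-0.0711+0.0437i)·(+0.0325-0.3307i)  (+0.2073-0.4087i)·(+0.3588+0.0712i)  (-0.0351-0.4305i)·(-0.0444+0.1466i)
Y_3^0(R⁻¹ n̂) = +0.296047-0.000000i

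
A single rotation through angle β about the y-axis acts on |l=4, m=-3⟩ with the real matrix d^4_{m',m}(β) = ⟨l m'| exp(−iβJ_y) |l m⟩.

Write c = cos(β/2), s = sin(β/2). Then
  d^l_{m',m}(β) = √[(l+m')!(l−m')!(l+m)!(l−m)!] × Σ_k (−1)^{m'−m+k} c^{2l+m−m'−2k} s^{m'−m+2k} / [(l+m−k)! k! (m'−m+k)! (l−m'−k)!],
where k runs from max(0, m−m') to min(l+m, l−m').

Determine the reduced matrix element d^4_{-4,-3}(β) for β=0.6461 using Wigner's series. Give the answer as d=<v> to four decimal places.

d^4_{-4,-3}(β=0.6461) via Wigner's sum:
With c≡cos(β/2)=0.948272 and s≡sin(β/2)=0.317460, N=[1·40320·1·5040]^{1/2}=14255.272709
k∈{1} keeps every argument non-negative
  k=1: (−1)^0·14255.2727/(5040)·0.9483^7·0.3175^1 = +0.619104
d^4_{-4,-3}(0.6461) = +0.619104

d=0.6191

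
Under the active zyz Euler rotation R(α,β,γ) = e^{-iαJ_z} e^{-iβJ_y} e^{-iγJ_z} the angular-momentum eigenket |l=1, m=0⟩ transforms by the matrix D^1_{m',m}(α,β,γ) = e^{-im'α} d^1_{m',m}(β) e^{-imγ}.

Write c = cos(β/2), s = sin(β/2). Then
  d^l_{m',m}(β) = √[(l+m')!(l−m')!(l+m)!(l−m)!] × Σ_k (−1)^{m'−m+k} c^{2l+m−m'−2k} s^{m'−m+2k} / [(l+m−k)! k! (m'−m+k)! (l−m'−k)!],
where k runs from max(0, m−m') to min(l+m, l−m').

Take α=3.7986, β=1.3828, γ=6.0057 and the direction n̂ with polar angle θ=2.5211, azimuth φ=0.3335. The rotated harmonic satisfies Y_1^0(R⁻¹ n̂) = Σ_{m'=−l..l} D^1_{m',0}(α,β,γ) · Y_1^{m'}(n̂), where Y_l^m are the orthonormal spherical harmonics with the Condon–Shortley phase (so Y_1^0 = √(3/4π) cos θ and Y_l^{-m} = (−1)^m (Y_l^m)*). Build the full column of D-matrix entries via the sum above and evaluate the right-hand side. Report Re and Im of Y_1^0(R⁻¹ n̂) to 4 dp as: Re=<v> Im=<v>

Need the full column D^1_{m',0} for m'=−1..1 at α=3.7986, β=1.3828, γ=6.0057.
cos(β/2)=0.770354, sin(β/2)=0.637616
d^1_{-1,0}: single k=1 term ⇒ +0.694648;  D = -0.550039-0.424256i
d^1_{0,0}: k∈[0..1] ⇒ +0.593445 -0.406555 = +0.186891;  D = +0.186891+0.000000i
d^1_{1,0}: single k=0 term ⇒ -0.694648;  D = +0.550039-0.424256i
Y_1^{m'}(θ=2.5211,φ=0.3335) and Σ D·Y over m':
  (-0.5500-0.4243i)·(+0.1898-0.0658i)  (+0.1869+0.0000i)·(-0.3975+0.0000i)  (+0.5500-0.4243i)·(-0.1898-0.0658i)
Y_1^0(R⁻¹ n̂) = -0.338902+0.000000i

Re=-0.3389 Im=0.0000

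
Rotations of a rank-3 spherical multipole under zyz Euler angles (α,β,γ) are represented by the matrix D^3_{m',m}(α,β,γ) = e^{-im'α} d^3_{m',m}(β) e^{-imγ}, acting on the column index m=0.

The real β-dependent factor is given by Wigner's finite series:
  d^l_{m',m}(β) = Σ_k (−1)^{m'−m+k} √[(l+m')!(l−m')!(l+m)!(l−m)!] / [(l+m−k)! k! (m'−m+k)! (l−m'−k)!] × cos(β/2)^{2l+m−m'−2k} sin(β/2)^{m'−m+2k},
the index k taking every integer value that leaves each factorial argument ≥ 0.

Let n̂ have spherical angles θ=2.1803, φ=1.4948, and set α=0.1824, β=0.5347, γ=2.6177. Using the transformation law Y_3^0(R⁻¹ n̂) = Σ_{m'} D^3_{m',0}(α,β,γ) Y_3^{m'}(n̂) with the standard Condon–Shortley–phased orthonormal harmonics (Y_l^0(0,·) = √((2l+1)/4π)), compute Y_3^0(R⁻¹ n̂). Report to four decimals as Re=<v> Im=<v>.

Re=0.3248 Im=0.0000

Need the full column D^3_{m',0} for m'=−3..3 at α=0.1824, β=0.5347, γ=2.6177.
cos(β/2)=0.964474, sin(β/2)=0.264177
d^3_{-3,0}: single k=3 term ⇒ +0.073972;  D = +0.063171+0.038488i
d^3_{-2,0}: k∈[2..3] ⇒ +0.330759 -0.024815 = +0.305944;  D = +0.285811+0.109149i
d^3_{-1,0}: k∈[1..3] ⇒ +0.763727 -0.171896 +0.004299 = +0.596130;  D = +0.586241+0.108132i
d^3_{0,0}: k∈[0..3] ⇒ +0.804904 -0.543493 +0.040776 -0.000340 = +0.301847;  D = +0.301847+0.000000i
d^3_{1,0}: k∈[0..2] ⇒ -0.763727 +0.171896 -0.004299 = -0.596130;  D = -0.586241+0.108132i
d^3_{2,0}: k∈[0..1] ⇒ +0.330759 -0.024815 = +0.305944;  D = +0.285811-0.109149i
d^3_{3,0}: single k=0 term ⇒ -0.073972;  D = -0.063171+0.038488i
Y_3^{m'}(θ=2.1803,φ=1.4948) and Σ D·Y over m':
  (+0.0632+0.0385i)·(-0.0520+0.2240i)  (+0.2858+0.1091i)·(+0.3888+0.0596i)  (+0.5862+0.1081i)·(+0.0128-0.1687i)  (+0.3018+0.0000i)·(+0.2908+0.0000i)  (-0.5862+0.1081i)·(-0.0128-0.1687i)  (+0.2858-0.1091i)·(+0.3888-0.0596i)  (-0.0632+0.0385i)·(+0.0520+0.2240i)
Y_3^0(R⁻¹ n̂) = +0.324767-0.000000i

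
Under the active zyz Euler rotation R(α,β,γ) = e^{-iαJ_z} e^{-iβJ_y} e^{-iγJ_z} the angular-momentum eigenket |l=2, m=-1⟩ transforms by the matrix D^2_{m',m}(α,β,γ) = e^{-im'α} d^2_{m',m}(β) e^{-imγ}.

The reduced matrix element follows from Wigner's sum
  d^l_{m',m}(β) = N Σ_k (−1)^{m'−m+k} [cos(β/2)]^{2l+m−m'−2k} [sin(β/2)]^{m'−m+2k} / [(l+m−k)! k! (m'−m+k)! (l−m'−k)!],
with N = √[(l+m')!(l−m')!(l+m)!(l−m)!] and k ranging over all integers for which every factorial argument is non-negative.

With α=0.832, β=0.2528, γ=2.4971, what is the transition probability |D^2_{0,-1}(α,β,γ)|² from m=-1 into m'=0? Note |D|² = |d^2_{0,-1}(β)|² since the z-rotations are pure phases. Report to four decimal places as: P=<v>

D^2_{0,-1}(0.832,0.2528,2.4971) = e^{-i·0·0.832}·d^2_{0,-1}(0.2528)·e^{-i·-1·2.4971}. Compute d first:
With c≡cos(β/2)=0.992022 and s≡sin(β/2)=0.126064, N=[2·2·1·6]^{1/2}=4.898979
k∈{0,1} keeps every argument non-negative
  k=0: (−1)^1·4.8990/(2)·0.9920^3·0.1261^1 = -0.301460
  k=1: (−1)^2·4.8990/(2)·0.9920^1·0.1261^3 = +0.004868
d^2_{0,-1}(0.2528) = -0.301460 +0.004868 = -0.296592
|D^2_{0,-1}|² = |d^2_{0,-1}(β)|² = (-0.296592)² = 0.087967 (the z-rotation phases have unit modulus)

P=0.0880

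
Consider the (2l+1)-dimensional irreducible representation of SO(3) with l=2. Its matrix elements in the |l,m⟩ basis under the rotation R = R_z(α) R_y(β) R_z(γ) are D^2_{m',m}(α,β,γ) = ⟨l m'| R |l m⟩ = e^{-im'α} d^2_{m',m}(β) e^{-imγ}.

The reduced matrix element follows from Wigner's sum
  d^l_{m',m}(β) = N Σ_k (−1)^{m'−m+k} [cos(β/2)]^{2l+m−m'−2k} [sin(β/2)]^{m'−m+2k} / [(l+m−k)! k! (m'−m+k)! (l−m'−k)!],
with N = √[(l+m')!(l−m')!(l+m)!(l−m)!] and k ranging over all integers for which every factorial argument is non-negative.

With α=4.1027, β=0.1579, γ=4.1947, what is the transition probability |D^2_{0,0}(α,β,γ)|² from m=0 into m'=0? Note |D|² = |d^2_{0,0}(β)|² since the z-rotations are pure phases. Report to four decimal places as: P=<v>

D^2_{0,0}(4.1027,0.1579,4.1947) = e^{-i·0·4.1027}·d^2_{0,0}(0.1579)·e^{-i·0·4.1947}. Compute d first:
c=cos(0.1579/2)=0.996885, s=sin(0.1579/2)=0.078868; N=√[2·2·2·2]=4.000000
k: max(0,(0)−(0))=0 … min(2+(0),2−(0))=2
  k=0: (−1)^0·4.0000/(4)·0.9969^4·0.0789^0 = +0.987598
  k=1: (−1)^1·4.0000/(1)·0.9969^2·0.0789^2 = -0.024726
  k=2: (−1)^2·4.0000/(4)·0.9969^0·0.0789^4 = +0.000039
d^2_{0,0}(0.1579) = +0.987598 -0.024726 +0.000039 = +0.962911
|D^2_{0,0}|² = |d^2_{0,0}(β)|² = (+0.962911)² = 0.927198 (the z-rotation phases have unit modulus)

P=0.9272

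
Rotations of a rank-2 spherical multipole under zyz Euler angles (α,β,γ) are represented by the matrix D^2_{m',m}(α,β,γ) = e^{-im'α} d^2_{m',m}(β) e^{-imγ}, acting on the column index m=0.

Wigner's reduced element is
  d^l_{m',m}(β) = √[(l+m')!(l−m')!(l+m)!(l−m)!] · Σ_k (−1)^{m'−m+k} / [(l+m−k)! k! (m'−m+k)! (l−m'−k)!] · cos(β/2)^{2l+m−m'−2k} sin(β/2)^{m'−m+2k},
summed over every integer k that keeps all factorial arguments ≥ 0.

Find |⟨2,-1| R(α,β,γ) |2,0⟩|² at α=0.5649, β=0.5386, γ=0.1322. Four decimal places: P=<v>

P=0.2908

D^2_{-1,0}(0.5649,0.5386,0.1322) = e^{-i·-1·0.5649}·d^2_{-1,0}(0.5386)·e^{-i·0·0.1322}. Compute d first:
With c≡cos(β/2)=0.963957 and s≡sin(β/2)=0.266057, N=[1·6·2·2]^{1/2}=4.898979
k: max(0,(0)−(-1))=1 … min(2+(0),2−(-1))=2
  k=1: (−1)^0·4.8990/(2)·0.9640^3·0.2661^1 = +0.583745
  k=2: (−1)^1·4.8990/(2)·0.9640^1·0.2661^3 = -0.044469
d^2_{-1,0}(0.5386) = +0.583745 -0.044469 = +0.539276
|D^2_{-1,0}|² = |d^2_{-1,0}(β)|² = (+0.539276)² = 0.290819 (the z-rotation phases have unit modulus)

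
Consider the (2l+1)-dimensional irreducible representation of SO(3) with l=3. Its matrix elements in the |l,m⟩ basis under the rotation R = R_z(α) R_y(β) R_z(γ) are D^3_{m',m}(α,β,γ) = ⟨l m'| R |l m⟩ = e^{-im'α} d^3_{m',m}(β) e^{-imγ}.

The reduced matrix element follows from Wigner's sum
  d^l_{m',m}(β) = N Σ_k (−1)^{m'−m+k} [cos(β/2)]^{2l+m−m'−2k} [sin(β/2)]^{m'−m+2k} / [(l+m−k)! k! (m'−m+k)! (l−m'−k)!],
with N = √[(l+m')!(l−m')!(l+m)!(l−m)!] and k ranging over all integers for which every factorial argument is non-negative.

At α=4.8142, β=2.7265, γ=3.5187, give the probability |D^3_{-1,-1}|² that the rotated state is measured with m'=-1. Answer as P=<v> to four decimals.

P=0.0483

D^3_{-1,-1}(4.8142,2.7265,3.5187) = e^{-i·-1·4.8142}·d^3_{-1,-1}(2.7265)·e^{-i·-1·3.5187}. Compute d first:
c=cos(2.7265/2)=0.206060, s=sin(2.7265/2)=0.978539; N=√[2·24·2·24]=48.000000
The bounds max(0,m−m')=0 and min(l+m,l−m')=2 give 3 terms
  k=0: (−1)^0·48.0000/(48)·0.2061^6·0.9785^0 = +0.000077
  k=1: (−1)^1·48.0000/(6)·0.2061^4·0.9785^2 = -0.013811
  k=2: (−1)^2·48.0000/(8)·0.2061^2·0.9785^4 = +0.233588
d^3_{-1,-1}(2.7265) = +0.000077 -0.013811 +0.233588 = +0.219853
|D^3_{-1,-1}|² = |d^3_{-1,-1}(β)|² = (+0.219853)² = 0.048336 (the z-rotation phases have unit modulus)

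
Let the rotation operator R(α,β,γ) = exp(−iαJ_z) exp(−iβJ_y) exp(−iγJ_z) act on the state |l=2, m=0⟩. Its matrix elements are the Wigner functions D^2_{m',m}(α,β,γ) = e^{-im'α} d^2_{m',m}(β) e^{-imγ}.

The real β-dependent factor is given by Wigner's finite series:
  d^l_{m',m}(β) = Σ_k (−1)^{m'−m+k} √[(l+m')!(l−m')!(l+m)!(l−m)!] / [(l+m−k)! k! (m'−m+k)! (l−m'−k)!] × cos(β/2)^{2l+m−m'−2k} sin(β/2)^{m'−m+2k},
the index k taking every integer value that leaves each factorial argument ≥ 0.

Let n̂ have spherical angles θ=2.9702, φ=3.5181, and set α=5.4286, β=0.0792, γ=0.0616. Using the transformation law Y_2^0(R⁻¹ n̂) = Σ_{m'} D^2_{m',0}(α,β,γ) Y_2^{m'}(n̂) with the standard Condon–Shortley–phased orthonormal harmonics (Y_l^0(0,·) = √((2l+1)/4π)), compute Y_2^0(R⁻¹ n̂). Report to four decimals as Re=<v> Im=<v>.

Re=0.6059 Im=0.0000

Need the full column D^2_{m',0} for m'=−2..2 at α=5.4286, β=0.0792, γ=0.0616.
cos(β/2)=0.999216, sin(β/2)=0.039590
d^2_{-2,0}: single k=2 term ⇒ +0.003833;  D = -0.000529-0.003797i
d^2_{-1,0}: k∈[1..2] ⇒ +0.096747 -0.000152 = +0.096595;  D = +0.063417-0.072861i
d^2_{0,0}: k∈[0..2] ⇒ +0.996868 -0.006260 +0.000002 = +0.990611;  D = +0.990611+0.000000i
d^2_{1,0}: k∈[0..1] ⇒ -0.096747 +0.000152 = -0.096595;  D = -0.063417-0.072861i
d^2_{2,0}: single k=0 term ⇒ +0.003833;  D = -0.000529+0.003797i
Y_2^{m'}(θ=2.9702,φ=3.5181) and Σ D·Y over m':
  (-0.0005-0.0038i)·(+0.0082-0.0077i)  (+0.0634-0.0729i)·(+0.1207-0.0477i)  (+0.9906+0.0000i)·(+0.6033+0.0000i)  (-0.0634-0.0729i)·(-0.1207-0.0477i)  (-0.0005+0.0038i)·(+0.0082+0.0077i)
Y_2^0(R⁻¹ n̂) = +0.605886+0.000000i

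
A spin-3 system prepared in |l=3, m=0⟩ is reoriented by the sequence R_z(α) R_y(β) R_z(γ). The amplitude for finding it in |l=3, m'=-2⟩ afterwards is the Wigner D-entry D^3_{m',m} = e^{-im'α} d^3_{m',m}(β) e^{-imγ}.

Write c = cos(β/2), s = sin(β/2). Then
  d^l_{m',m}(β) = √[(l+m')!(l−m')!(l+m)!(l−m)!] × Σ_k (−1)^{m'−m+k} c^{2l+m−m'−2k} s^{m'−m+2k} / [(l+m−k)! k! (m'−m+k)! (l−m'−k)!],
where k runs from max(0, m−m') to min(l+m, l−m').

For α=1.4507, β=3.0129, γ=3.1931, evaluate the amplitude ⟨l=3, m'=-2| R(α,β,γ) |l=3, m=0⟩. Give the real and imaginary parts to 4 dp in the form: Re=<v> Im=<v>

Re=0.0217 Im=-0.0053

Split into d^3_{-2,0}(β=3.0129) × two z-phases.
Half-angle: c=0.064302, s=0.997930. N=√(1·120·6·6)=65.726707
The bounds max(0,m−m')=2 and min(l+m,l−m')=3 give 2 terms
  k=2: (−1)^0·65.7267/(12)·0.0643^4·0.9979^2 = +0.000093
  k=3: (−1)^1·65.7267/(12)·0.0643^2·0.9979^4 = -0.022460
d^3_{-2,0}(3.0129) = +0.000093 -0.022460 = -0.022367
Phases: e^{-i·(-2)·1.4507}=-0.971292+0.237890i, e^{-i·(0)·3.1931}=+1.000000+0.000000i ⇒ D=+0.021725-0.005321i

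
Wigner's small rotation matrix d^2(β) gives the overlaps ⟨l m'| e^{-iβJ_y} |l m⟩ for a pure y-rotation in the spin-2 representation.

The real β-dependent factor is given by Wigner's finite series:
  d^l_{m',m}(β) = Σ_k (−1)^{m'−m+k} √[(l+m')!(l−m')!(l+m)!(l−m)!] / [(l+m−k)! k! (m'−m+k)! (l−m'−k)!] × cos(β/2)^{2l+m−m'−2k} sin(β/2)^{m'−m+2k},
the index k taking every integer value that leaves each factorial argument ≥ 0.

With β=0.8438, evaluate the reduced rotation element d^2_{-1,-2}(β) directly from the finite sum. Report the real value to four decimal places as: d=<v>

d^2_{-1,-2}(β=0.8438) via Wigner's sum:
c=cos(0.8438/2)=0.912313, s=sin(0.8438/2)=0.409495; N=√[1·6·1·24]=12.000000
k: max(0,(-2)−(-1))=0 … min(2+(-2),2−(-1))=0
  k=0: (−1)^1·12.0000/(6)·0.9123^3·0.4095^1 = -0.621884
d^2_{-1,-2}(0.8438) = -0.621884

d=-0.6219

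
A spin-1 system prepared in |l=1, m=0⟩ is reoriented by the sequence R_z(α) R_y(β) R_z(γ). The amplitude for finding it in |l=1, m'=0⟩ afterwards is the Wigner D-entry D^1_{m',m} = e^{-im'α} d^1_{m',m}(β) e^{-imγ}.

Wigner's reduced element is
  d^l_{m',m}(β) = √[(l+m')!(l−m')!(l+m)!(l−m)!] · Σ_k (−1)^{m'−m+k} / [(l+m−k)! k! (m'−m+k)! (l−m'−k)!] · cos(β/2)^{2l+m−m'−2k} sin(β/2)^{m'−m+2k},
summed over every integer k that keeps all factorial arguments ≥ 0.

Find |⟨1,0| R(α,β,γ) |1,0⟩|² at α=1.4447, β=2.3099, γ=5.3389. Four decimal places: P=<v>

P=0.4538

Split into d^1_{0,0}(β=2.3099) × two z-phases.
With c≡cos(β/2)=0.403964 and s≡sin(β/2)=0.914775, N=[1·1·1·1]^{1/2}=1.000000
The bounds max(0,m−m')=0 and min(l+m,l−m')=1 give 2 terms
  k=0: (−1)^0·1.0000/(1)·0.4040^2·0.9148^0 = +0.163187
  k=1: (−1)^1·1.0000/(1)·0.4040^0·0.9148^2 = -0.836813
d^1_{0,0}(2.3099) = +0.163187 -0.836813 = -0.673626
|D^1_{0,0}|² = |d^1_{0,0}(β)|² = (-0.673626)² = 0.453772 (the z-rotation phases have unit modulus)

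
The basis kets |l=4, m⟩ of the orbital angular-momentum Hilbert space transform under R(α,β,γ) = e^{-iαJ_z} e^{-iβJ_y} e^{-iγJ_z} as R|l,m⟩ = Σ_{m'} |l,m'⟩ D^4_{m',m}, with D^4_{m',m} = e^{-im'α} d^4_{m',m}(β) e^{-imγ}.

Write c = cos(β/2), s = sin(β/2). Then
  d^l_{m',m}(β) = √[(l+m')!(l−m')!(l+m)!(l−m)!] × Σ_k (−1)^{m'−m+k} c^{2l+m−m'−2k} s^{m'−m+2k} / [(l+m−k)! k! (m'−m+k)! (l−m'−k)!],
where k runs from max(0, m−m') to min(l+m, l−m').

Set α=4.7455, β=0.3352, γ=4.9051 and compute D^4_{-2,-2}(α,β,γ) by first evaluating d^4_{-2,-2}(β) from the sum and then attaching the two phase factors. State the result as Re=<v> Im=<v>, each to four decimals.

Re=0.5375 Im=0.2607

D^4_{-2,-2}(4.7455,0.3352,4.9051) = e^{-i·-2·4.7455}·d^4_{-2,-2}(0.3352)·e^{-i·-2·4.9051}. Compute d first:
Half-angle: c=0.985988, s=0.166816. N=√(2·720·2·720)=1440.000000
k: max(0,(-2)−(-2))=0 … min(4+(-2),4−(-2))=2
  k=0: (−1)^0·1440.0000/(1440)·0.9860^8·0.1668^0 = +0.893250
  k=1: (−1)^1·1440.0000/(120)·0.9860^6·0.1668^2 = -0.306824
  k=2: (−1)^2·1440.0000/(96)·0.9860^4·0.1668^4 = +0.010978
d^4_{-2,-2}(0.3352) = +0.893250 -0.306824 +0.010978 = +0.597404
Attach z-rotation phases: D = e^{-i(-2)(4.7455)}·(+0.597404)·e^{-i(-2)(4.9051)} = +0.537503+0.260734i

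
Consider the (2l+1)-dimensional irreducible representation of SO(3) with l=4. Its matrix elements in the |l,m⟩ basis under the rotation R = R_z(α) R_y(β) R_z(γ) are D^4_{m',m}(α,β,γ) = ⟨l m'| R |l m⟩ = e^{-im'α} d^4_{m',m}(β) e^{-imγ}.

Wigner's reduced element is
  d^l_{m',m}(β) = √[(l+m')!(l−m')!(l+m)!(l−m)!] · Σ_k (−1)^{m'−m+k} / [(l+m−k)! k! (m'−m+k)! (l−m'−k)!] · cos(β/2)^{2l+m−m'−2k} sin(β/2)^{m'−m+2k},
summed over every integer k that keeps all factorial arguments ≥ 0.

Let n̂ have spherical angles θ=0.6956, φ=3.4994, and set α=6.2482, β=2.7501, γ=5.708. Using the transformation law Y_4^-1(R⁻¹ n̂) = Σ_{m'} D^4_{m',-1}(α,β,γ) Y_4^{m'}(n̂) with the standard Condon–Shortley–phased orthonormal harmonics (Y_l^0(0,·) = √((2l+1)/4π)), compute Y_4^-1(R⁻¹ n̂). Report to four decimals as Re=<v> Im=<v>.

Re=-0.4799 Im=-0.0933

Need the full column D^4_{m',-1} for m'=−4..4 at α=6.2482, β=2.7501, γ=5.708.
cos(β/2)=0.194499, sin(β/2)=0.980903
d^4_{-4,-1}: single k=3 term ⇒ +0.001966;  D = +0.001484-0.001289i
d^4_{-3,-1}: k∈[2..3] ⇒ +0.000413 -0.017526 = -0.017113;  D = -0.013305+0.010762i
d^4_{-2,-1}: k∈[1..3] ⇒ +0.000044 -0.005573 +0.094492 = +0.088963;  D = +0.071082-0.053496i
d^4_{-1,-1}: k∈[0..3] ⇒ +0.000002 -0.000781 +0.039746 -0.336968 = -0.298002;  D = -0.244227+0.170757i
d^4_{0,-1}: k∈[0..3] ⇒ -0.000046 +0.007049 -0.179286 +0.760000 = +0.587717;  D = +0.493148-0.319712i
d^4_{1,-1}: k∈[0..3] ⇒ +0.000521 -0.039746 +0.505452 -0.857053 = -0.390826;  D = -0.335174+0.201005i
d^4_{2,-1}: k∈[0..2] ⇒ -0.003715 +0.141738 -0.720999 = -0.582976;  D = -0.510145+0.282158i
d^4_{3,-1}: k∈[0..1] ⇒ +0.017526 -0.267460 = -0.249934;  D = -0.222807+0.113243i
d^4_{4,-1}: single k=0 term ⇒ -0.050000;  D = -0.045339+0.021082i
Y_4^{m'}(θ=0.6956,φ=3.4994) and Σ D·Y over m':
  (+0.0015-0.0013i)·(+0.0104-0.0739i)  (-0.0133+0.0108i)·(-0.1207+0.2222i)  (+0.0711-0.0535i)·(+0.3240-0.2817i)  (-0.2442+0.1708i)·(-0.2453+0.0917i)  (+0.4931-0.3197i)·(-0.2670+0.0000i)  (-0.3352+0.2010i)·(+0.2453+0.0917i)  (-0.5101+0.2822i)·(+0.3240+0.2817i)  (-0.2228+0.1132i)·(+0.1207+0.2222i)  (-0.0453+0.0211i)·(+0.0104+0.0739i)
Y_4^-1(R⁻¹ n̂) = -0.479854-0.093348i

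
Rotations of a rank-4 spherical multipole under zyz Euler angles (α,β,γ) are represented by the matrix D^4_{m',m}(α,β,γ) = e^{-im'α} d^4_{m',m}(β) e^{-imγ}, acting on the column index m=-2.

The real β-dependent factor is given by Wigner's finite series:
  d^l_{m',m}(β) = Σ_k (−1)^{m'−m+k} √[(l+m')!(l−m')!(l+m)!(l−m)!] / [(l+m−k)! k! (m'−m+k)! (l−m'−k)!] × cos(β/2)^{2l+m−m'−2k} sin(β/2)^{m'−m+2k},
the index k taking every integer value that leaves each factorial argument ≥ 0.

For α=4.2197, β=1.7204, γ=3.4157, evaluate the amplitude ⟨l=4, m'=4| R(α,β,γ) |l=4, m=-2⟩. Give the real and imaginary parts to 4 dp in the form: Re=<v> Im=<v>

First d^4_{4,-2}(β=1.7204), then the phase factors e^{-i(4)α} and e^{-i(-2)γ}:
c=cos(1.7204/2)=0.652286, s=sin(1.7204/2)=0.757973; N=√[40320·1·2·720]=7619.763776
The bounds max(0,m−m')=0 and min(l+m,l−m')=0 give 1 term
  k=0: (−1)^6·7619.7638/(1440)·0.6523^2·0.7580^6 = +0.426950
d^4_{4,-2}(1.7204) = +0.426950
Phases: e^{-i·(4)·4.2197}=-0.389381+0.921077i, e^{-i·(-2)·3.4157}=+0.853456+0.521164i ⇒ D=-0.346834+0.248984i

Re=-0.3468 Im=0.2490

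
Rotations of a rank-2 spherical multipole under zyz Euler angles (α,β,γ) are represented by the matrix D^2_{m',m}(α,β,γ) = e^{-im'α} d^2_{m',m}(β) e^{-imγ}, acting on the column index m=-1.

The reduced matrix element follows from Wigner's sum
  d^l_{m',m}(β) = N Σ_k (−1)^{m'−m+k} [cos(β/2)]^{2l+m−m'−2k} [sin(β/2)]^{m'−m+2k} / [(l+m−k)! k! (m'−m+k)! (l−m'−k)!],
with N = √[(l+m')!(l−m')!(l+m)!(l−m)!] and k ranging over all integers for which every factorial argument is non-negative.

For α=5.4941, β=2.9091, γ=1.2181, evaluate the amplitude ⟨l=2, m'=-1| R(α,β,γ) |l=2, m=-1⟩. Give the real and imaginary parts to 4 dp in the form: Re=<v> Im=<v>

First d^2_{-1,-1}(β=2.9091), then the phase factors e^{-i(-1)α} and e^{-i(-1)γ}:
c=cos(2.9091/2)=0.115985, s=sin(2.9091/2)=0.993251; N=√[1·6·1·6]=6.000000
k∈{0,1} keeps every argument non-negative
  k=0: (−1)^0·6.0000/(6)·0.1160^4·0.9933^0 = +0.000181
  k=1: (−1)^1·6.0000/(2)·0.1160^2·0.9933^2 = -0.039814
d^2_{-1,-1}(2.9091) = +0.000181 -0.039814 = -0.039633
D = (+0.704495-0.709709i)·(-0.039633)·(+0.345429+0.938445i) = -0.036042-0.016487i

Re=-0.0360 Im=-0.0165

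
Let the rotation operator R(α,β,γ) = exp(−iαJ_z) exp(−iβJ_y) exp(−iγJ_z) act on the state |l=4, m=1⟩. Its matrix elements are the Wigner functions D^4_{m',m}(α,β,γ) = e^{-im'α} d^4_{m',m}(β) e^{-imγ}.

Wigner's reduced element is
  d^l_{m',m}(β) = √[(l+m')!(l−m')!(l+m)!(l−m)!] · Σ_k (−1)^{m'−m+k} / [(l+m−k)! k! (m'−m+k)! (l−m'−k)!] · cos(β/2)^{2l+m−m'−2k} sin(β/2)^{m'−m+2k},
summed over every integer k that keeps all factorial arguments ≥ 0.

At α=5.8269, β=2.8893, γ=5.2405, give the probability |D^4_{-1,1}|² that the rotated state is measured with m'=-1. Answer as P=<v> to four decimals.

D^4_{-1,1}(5.8269,2.8893,5.2405) = e^{-i·-1·5.8269}·d^4_{-1,1}(2.8893)·e^{-i·1·5.2405}. Compute d first:
Half-angle: c=0.125812, s=0.992054. N=√(6·120·120·6)=720.000000
k∈{2,3,4,5} keeps every argument non-negative
  k=2: (−1)^0·720.0000/(72)·0.1258^6·0.9921^2 = +0.000039
  k=3: (−1)^1·720.0000/(24)·0.1258^4·0.9921^4 = -0.007280
  k=4: (−1)^2·720.0000/(48)·0.1258^2·0.9921^6 = +0.226333
  k=5: (−1)^3·720.0000/(720)·0.1258^0·0.9921^8 = -0.938173
d^4_{-1,1}(2.8893) = +0.000039 -0.007280 +0.226333 -0.938173 = -0.719081
|D^4_{-1,1}|² = |d^4_{-1,1}(β)|² = (-0.719081)² = 0.517078 (the z-rotation phases have unit modulus)

P=0.5171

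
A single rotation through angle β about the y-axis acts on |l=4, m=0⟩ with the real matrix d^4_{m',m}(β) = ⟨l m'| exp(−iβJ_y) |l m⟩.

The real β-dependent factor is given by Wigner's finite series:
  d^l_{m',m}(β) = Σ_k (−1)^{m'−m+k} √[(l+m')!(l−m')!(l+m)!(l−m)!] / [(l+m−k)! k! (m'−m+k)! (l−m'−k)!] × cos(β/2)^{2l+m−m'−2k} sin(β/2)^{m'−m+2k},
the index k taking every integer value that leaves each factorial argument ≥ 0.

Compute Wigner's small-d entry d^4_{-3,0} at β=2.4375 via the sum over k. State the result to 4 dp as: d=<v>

d^4_{-3,0}(β=2.4375) via Wigner's sum:
Half-angle: c=0.344819, s=0.938669. N=√(1·5040·24·24)=1703.830978
k∈{3,4} keeps every argument non-negative
  k=3: (−1)^0·1703.8310/(144)·0.3448^5·0.9387^3 = +0.047705
  k=4: (−1)^1·1703.8310/(144)·0.3448^3·0.9387^5 = -0.353510
d^4_{-3,0}(2.4375) = +0.047705 -0.353510 = -0.305805

d=-0.3058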